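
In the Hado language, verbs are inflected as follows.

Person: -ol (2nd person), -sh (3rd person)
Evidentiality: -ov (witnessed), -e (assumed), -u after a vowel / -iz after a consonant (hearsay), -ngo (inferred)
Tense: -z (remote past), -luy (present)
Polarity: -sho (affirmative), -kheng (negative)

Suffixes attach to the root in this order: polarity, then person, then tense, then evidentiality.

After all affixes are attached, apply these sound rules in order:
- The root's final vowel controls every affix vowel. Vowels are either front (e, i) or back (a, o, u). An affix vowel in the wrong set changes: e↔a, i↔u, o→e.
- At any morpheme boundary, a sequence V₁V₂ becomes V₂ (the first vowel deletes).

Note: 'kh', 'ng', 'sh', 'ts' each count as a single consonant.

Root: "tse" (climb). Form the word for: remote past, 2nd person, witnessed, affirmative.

Attach polarity affirmative -sho → tsesho.
Attach person 2nd person -ol → tseshool.
Attach tense remote past -z → tseshoolz.
Attach evidentiality witnessed -ov → tseshoolzov.
Apply vowel harmony: tseshoolzov → tsesheelzev.
Apply vowel deletion: tsesheelzev → tseshelzev.

tseshelzev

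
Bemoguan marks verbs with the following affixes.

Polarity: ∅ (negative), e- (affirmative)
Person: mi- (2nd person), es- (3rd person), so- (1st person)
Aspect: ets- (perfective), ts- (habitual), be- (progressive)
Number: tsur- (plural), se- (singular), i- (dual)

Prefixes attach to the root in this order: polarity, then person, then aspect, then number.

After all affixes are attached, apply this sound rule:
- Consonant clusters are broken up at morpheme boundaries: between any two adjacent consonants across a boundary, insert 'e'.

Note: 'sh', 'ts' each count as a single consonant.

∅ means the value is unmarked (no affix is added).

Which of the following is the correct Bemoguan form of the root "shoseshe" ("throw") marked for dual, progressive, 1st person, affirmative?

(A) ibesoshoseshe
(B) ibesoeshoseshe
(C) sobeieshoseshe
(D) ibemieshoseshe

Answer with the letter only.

B

Attach polarity affirmative e- → eshoseshe.
Attach person 1st person so- → soeshoseshe.
Attach aspect progressive be- → besoeshoseshe.
Attach number dual i- → ibesoeshoseshe.
Epenthesis: no change.
So the correct form is ibesoeshoseshe, option (B).
(D) ibemieshoseshe is wrong: it uses 2nd person instead of 1st person for person.
(A) ibesoshoseshe is wrong: it uses negative instead of affirmative for polarity.
(C) sobeieshoseshe is wrong: it has the affixes in the wrong order.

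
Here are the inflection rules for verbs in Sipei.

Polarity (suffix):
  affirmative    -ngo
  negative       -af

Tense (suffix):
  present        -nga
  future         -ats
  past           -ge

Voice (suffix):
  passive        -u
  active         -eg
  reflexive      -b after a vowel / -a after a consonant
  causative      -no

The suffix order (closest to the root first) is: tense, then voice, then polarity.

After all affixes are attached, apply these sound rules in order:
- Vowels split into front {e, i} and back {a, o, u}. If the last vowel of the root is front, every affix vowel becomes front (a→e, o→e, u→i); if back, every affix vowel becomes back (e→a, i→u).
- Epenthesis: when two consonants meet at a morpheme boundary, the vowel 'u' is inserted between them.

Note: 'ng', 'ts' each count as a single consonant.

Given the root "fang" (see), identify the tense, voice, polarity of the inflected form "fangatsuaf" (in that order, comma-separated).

future, passive, negative

Segment: fang-ats-u-af.
tense: -ats → future.
voice: -u → passive.
polarity: -af → negative.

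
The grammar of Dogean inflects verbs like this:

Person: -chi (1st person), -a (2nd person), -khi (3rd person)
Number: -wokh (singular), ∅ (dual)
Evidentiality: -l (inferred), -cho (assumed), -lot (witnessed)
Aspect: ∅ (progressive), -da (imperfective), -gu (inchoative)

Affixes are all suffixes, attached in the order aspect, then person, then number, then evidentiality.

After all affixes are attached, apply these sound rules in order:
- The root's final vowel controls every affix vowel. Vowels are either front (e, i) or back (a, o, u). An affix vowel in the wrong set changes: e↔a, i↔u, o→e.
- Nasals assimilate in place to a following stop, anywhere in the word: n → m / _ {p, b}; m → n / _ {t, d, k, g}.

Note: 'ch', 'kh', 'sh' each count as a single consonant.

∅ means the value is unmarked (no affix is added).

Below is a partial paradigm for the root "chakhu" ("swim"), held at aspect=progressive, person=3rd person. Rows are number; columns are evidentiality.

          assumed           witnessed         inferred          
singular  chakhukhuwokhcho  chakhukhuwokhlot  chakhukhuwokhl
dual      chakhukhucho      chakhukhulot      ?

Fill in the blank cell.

aspect = progressive: zero marking, form stays chakhu.
Attach person 3rd person -khi → chakhukhi.
number = dual: zero marking, form stays chakhukhi.
Attach evidentiality inferred -l → chakhukhil.
Apply vowel harmony: chakhukhil → chakhukhul.
Nasal assimilation: no change.

chakhukhul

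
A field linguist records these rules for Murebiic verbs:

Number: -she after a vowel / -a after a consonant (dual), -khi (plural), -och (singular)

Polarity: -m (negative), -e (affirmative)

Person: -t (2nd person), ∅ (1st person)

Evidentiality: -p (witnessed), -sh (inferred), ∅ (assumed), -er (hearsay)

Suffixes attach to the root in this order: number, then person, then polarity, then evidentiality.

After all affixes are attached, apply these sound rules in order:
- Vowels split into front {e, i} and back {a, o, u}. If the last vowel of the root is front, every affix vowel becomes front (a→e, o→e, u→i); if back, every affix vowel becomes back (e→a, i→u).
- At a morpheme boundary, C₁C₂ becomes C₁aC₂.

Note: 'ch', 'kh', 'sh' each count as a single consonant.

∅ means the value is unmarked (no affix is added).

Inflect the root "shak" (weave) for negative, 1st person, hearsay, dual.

shakamar

Attach number dual -a (after consonant 'k') → shaka.
person = 1st person: zero marking, form stays shaka.
Attach polarity negative -m → shakam.
Attach evidentiality hearsay -er → shakamer.
Apply vowel harmony: shakamer → shakamar.
Epenthesis: no change.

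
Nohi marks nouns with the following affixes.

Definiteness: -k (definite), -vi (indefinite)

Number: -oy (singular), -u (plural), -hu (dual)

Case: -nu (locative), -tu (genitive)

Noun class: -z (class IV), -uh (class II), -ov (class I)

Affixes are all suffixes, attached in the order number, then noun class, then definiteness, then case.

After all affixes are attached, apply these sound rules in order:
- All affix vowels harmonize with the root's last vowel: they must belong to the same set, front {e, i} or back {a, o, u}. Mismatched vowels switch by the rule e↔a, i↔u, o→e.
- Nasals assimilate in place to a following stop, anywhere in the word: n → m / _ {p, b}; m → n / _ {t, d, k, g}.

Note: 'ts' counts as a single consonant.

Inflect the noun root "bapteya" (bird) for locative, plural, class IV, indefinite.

bapteyauzvunu

Attach number plural -u → bapteyau.
Attach noun class class IV -z → bapteyauz.
Attach definiteness indefinite -vi → bapteyauzvi.
Attach case locative -nu → bapteyauzvinu.
Apply vowel harmony: bapteyauzvinu → bapteyauzvunu.
Nasal assimilation: no change.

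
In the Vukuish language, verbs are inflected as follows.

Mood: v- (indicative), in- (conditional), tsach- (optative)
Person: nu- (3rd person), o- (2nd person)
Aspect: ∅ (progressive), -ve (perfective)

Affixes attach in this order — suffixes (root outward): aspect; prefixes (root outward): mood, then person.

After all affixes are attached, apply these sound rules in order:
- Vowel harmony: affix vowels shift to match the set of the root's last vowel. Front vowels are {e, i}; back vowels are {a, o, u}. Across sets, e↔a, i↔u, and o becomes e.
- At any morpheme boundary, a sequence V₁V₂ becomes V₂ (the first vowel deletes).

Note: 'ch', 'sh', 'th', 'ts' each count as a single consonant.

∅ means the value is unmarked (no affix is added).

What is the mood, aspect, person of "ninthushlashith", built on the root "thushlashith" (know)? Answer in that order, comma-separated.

conditional, progressive, 3rd person

Segment: nu-in-thushlashith.
mood: in- → conditional.
aspect: ∅ → progressive.
person: nu- → 3rd person.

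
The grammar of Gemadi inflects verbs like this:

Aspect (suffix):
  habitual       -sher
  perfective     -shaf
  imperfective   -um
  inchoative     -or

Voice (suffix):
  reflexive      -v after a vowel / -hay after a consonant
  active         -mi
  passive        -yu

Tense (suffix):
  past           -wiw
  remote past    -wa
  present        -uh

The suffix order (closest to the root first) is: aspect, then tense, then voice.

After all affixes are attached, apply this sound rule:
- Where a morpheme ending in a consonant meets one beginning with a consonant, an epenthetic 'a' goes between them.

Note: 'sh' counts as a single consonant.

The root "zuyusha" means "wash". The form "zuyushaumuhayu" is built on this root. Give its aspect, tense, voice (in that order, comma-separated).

Segment: zuyusha-um-uh-yu.
aspect: -um → imperfective.
tense: -uh → present.
voice: -yu → passive.

imperfective, present, passive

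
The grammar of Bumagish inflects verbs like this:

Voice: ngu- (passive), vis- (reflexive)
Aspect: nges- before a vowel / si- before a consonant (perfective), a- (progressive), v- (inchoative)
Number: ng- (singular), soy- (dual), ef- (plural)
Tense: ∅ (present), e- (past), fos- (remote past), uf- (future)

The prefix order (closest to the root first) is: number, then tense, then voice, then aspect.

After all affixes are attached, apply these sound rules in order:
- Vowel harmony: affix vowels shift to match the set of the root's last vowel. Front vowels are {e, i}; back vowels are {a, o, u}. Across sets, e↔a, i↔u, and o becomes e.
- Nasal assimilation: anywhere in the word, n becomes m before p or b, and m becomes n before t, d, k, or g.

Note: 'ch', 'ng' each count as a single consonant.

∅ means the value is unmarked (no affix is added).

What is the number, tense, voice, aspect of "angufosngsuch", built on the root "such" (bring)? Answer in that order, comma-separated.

Segment: a-ngu-fos-ng-such.
number: ng- → singular.
tense: fos- → remote past.
voice: ngu- → passive.
aspect: a- → progressive.

singular, remote past, passive, progressive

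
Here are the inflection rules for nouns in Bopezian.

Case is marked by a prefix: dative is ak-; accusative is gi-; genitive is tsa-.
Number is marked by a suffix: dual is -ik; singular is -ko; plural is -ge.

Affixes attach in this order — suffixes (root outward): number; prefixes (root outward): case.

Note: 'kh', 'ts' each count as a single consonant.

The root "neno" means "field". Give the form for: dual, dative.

aknenoik

Attach case dative ak- → akneno.
Attach number dual -ik → aknenoik.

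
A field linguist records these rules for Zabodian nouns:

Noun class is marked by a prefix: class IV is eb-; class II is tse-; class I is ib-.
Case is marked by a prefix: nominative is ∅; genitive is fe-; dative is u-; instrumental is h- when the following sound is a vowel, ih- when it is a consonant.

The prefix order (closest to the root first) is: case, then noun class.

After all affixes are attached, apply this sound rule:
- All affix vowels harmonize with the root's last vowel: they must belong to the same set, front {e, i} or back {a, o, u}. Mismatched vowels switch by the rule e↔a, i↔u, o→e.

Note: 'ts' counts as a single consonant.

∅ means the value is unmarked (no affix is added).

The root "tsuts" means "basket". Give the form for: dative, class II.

tsautsuts

Attach case dative u- → utsuts.
Attach noun class class II tse- → tseutsuts.
Apply vowel harmony: tseutsuts → tsautsuts.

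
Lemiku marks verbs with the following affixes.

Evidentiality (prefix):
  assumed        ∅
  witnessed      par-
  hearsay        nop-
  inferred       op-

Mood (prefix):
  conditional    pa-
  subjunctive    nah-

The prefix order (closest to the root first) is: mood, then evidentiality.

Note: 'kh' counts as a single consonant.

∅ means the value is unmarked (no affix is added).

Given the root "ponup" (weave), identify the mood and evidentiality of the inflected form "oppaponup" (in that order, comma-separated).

Segment: op-pa-ponup.
mood: pa- → conditional.
evidentiality: op- → inferred.

conditional, inferred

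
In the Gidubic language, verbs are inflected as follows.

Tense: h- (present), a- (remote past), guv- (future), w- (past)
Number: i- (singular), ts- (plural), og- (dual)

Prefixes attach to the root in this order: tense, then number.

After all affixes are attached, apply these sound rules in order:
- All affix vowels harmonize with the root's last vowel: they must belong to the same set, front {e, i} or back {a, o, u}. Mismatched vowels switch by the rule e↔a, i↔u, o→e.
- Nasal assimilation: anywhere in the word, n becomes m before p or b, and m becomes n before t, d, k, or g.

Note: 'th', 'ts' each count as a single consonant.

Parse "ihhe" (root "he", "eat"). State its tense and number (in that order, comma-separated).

Segment: i-h-he.
tense: h- → present.
number: i- → singular.

present, singular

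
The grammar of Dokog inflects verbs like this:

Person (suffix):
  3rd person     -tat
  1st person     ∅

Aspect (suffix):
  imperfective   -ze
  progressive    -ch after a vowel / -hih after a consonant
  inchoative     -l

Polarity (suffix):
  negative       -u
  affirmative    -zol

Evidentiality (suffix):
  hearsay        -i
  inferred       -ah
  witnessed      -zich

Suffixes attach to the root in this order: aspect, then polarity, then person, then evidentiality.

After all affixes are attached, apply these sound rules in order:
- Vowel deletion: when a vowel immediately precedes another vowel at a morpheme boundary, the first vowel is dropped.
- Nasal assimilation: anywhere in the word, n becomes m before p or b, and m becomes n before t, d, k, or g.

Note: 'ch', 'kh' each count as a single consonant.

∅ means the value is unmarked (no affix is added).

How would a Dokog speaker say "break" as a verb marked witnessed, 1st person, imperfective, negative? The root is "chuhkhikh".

chuhkhikhzuzich

Attach aspect imperfective -ze → chuhkhikhze.
Attach polarity negative -u → chuhkhikhzeu.
person = 1st person: zero marking, form stays chuhkhikhzeu.
Attach evidentiality witnessed -zich → chuhkhikhzeuzich.
Apply vowel deletion: chuhkhikhzeuzich → chuhkhikhzuzich.
Nasal assimilation: no change.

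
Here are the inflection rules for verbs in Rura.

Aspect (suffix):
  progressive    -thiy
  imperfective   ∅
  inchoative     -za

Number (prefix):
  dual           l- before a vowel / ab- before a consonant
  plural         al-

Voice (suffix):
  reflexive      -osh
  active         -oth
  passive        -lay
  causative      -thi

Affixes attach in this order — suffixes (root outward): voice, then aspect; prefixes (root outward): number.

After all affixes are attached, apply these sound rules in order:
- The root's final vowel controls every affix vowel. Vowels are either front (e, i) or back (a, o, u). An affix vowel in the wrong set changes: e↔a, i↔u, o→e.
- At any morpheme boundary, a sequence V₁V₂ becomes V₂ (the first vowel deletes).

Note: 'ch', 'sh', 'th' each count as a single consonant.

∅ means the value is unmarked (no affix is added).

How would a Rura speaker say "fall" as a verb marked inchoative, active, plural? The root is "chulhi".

elchulhethze

Attach voice active -oth → chulhioth.
Attach number plural al- → alchulhioth.
Attach aspect inchoative -za → alchulhiothza.
Apply vowel harmony: alchulhiothza → elchulhiethze.
Apply vowel deletion: elchulhiethze → elchulhethze.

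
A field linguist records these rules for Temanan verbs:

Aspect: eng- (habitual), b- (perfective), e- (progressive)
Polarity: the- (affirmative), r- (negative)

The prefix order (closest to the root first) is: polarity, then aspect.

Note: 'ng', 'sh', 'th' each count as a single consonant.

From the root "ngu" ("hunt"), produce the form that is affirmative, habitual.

engthengu

Attach polarity affirmative the- → thengu.
Attach aspect habitual eng- → engthengu.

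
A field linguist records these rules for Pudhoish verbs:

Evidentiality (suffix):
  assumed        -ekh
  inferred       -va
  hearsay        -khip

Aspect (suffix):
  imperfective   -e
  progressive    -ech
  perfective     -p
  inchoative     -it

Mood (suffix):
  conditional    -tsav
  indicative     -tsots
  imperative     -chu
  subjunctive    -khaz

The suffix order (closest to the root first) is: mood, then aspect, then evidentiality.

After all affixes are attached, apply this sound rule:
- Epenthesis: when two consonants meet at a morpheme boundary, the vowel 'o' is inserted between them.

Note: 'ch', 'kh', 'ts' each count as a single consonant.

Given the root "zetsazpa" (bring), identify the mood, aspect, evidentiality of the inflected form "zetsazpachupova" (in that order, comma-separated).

Segment: zetsazpa-chu-p-va.
mood: -chu → imperative.
aspect: -p → perfective.
evidentiality: -va → inferred.

imperative, perfective, inferred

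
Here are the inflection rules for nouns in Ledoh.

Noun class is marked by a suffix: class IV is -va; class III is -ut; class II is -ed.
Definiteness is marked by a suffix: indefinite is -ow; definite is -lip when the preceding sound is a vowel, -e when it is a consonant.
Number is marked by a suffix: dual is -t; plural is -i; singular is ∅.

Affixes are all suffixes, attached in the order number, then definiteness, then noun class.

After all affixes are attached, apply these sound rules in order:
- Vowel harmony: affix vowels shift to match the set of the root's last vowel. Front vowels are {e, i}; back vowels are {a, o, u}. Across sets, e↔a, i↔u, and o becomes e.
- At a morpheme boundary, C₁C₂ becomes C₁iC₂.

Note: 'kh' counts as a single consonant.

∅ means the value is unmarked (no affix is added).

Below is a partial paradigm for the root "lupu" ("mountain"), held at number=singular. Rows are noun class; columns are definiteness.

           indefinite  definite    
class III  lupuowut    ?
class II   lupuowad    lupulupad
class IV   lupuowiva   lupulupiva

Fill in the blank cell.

number = singular: zero marking, form stays lupu.
Attach definiteness definite -lip (after vowel 'u') → lupulip.
Attach noun class class III -ut → lupuliput.
Apply vowel harmony: lupuliput → lupuluput.
Epenthesis: no change.

lupuluput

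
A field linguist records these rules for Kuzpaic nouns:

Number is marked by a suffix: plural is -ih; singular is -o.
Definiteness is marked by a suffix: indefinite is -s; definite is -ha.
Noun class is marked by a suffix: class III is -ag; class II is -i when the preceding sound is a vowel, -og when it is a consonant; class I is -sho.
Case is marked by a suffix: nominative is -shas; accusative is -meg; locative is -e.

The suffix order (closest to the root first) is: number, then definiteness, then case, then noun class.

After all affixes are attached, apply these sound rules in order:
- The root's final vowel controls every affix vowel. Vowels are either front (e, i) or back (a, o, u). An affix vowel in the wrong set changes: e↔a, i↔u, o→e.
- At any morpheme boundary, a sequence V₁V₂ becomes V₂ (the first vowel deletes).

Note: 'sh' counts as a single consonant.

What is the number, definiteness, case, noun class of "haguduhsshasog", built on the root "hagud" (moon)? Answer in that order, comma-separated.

Segment: hagud-ih-s-shas-og.
number: -ih → plural.
definiteness: -s → indefinite.
case: -shas → nominative.
noun class: -i/og → class II.

plural, indefinite, nominative, class II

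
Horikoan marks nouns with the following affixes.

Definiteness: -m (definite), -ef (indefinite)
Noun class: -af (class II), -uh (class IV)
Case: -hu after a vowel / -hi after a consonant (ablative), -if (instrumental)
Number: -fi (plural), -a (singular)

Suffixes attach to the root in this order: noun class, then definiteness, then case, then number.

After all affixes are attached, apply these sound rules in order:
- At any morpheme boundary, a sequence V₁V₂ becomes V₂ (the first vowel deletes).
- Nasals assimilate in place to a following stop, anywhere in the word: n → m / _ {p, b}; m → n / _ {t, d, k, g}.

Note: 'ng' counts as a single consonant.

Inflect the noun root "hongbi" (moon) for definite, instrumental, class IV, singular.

Attach noun class class IV -uh → hongbiuh.
Attach definiteness definite -m → hongbiuhm.
Attach case instrumental -if → hongbiuhmif.
Attach number singular -a → hongbiuhmifa.
Apply vowel deletion: hongbiuhmifa → hongbuhmifa.
Nasal assimilation: no change.

hongbuhmifa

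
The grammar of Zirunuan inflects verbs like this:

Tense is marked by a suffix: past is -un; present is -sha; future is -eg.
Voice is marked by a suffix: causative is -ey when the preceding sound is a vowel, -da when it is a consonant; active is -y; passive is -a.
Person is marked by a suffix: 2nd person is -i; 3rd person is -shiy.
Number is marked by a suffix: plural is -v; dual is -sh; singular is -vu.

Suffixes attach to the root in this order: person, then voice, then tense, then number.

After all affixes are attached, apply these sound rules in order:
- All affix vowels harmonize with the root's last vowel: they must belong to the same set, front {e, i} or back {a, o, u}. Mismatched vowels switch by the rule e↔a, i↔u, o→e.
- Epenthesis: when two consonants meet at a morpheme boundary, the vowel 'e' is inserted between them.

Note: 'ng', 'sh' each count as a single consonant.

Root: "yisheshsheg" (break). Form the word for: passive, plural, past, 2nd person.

yisheshshegieinev

Attach person 2nd person -i → yisheshshegi.
Attach voice passive -a → yisheshshegia.
Attach tense past -un → yisheshshegiaun.
Attach number plural -v → yisheshshegiaunv.
Apply vowel harmony: yisheshshegiaunv → yisheshshegieinv.
Apply epenthesis: yisheshshegieinv → yisheshshegieinev.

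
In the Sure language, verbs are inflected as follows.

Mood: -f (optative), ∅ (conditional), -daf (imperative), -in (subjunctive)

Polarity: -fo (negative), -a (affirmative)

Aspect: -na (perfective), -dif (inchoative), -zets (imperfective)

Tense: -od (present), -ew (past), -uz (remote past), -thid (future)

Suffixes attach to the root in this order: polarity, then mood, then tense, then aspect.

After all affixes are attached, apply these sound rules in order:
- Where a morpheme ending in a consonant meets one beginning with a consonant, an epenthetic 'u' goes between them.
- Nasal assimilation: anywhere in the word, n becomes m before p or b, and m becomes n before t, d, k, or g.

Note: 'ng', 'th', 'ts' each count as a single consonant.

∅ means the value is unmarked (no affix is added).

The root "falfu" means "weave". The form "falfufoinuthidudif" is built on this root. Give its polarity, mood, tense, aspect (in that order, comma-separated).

negative, subjunctive, future, inchoative

Segment: falfu-fo-in-thid-dif.
polarity: -fo → negative.
mood: -in → subjunctive.
tense: -thid → future.
aspect: -dif → inchoative.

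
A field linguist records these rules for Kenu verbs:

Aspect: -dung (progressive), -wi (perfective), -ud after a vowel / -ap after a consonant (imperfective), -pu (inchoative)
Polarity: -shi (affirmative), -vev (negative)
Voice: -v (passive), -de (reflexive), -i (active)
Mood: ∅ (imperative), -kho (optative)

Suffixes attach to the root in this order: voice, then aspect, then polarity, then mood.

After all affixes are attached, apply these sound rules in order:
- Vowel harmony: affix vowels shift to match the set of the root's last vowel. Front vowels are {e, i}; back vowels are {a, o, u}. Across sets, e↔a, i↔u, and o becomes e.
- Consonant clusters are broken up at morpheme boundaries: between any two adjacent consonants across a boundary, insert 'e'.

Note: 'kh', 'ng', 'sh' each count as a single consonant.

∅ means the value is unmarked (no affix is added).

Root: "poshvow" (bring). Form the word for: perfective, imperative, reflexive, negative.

poshvowedawuvav

Attach voice reflexive -de → poshvowde.
Attach aspect perfective -wi → poshvowdewi.
Attach polarity negative -vev → poshvowdewivev.
mood = imperative: zero marking, form stays poshvowdewivev.
Apply vowel harmony: poshvowdewivev → poshvowdawuvav.
Apply epenthesis: poshvowdawuvav → poshvowedawuvav.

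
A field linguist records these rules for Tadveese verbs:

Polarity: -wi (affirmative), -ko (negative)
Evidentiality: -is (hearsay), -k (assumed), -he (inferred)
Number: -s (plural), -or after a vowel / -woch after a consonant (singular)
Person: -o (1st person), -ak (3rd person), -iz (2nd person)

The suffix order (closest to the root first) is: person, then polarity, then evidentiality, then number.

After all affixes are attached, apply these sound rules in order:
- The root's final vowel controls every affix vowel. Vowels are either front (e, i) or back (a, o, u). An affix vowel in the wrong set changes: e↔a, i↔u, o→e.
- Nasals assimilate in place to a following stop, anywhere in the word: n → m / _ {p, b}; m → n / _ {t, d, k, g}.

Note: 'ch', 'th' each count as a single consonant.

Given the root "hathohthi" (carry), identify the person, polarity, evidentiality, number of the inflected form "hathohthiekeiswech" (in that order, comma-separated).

1st person, negative, hearsay, singular

Segment: hathohthi-o-ko-is-woch.
person: -o → 1st person.
polarity: -ko → negative.
evidentiality: -is → hearsay.
number: -or/woch → singular.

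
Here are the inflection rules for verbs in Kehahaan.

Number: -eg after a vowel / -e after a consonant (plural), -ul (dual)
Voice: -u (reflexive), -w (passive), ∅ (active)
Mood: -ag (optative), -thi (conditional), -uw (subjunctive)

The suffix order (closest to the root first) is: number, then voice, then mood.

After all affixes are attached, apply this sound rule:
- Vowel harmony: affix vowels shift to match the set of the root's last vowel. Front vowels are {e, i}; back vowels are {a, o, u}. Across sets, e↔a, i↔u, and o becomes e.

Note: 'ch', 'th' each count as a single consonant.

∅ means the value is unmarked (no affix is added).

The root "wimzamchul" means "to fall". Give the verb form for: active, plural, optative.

Attach number plural -e (after consonant 'l') → wimzamchule.
voice = active: zero marking, form stays wimzamchule.
Attach mood optative -ag → wimzamchuleag.
Apply vowel harmony: wimzamchuleag → wimzamchulaag.

wimzamchulaag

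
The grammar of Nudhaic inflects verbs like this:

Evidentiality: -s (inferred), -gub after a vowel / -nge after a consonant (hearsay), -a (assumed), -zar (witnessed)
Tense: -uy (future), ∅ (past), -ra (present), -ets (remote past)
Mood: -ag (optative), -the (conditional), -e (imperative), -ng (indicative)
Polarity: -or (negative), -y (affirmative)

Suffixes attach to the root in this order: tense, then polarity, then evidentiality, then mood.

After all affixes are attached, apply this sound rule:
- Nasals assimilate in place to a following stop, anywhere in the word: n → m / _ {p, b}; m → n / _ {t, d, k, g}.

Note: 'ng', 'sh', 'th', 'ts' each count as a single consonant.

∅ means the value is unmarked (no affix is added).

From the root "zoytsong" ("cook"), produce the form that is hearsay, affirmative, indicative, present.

Attach tense present -ra → zoytsongra.
Attach polarity affirmative -y → zoytsongray.
Attach evidentiality hearsay -nge (after consonant 'y') → zoytsongraynge.
Attach mood indicative -ng → zoytsongrayngeng.
Nasal assimilation: no change.

zoytsongrayngeng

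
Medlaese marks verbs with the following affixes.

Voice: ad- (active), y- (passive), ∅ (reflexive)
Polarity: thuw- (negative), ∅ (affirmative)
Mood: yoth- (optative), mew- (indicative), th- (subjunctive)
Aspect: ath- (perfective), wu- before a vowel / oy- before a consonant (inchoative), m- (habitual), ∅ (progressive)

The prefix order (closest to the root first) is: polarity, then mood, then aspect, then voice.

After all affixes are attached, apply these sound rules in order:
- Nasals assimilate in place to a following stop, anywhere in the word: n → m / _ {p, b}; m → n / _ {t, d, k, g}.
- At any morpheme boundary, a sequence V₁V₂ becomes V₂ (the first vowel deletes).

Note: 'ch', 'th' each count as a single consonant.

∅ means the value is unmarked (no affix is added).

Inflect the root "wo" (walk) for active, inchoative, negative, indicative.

adoymewthuwwo

Attach polarity negative thuw- → thuwwo.
Attach mood indicative mew- → mewthuwwo.
Attach aspect inchoative oy- (before consonant 'm') → oymewthuwwo.
Attach voice active ad- → adoymewthuwwo.
Nasal assimilation: no change.
Vowel deletion: no change.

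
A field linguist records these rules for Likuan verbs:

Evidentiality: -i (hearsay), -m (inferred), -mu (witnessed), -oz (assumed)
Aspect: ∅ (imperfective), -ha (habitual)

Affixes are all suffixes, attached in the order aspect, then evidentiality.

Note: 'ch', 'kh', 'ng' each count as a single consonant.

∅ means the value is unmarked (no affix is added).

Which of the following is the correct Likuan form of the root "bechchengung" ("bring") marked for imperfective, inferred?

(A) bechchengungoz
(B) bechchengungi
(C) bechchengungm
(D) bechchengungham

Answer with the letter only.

C

aspect = imperfective: zero marking, form stays bechchengung.
Attach evidentiality inferred -m → bechchengungm.
So the correct form is bechchengungm, option (C).
(D) bechchengungham is wrong: it uses habitual instead of imperfective for aspect.
(B) bechchengungi is wrong: it uses hearsay instead of inferred for evidentiality.
(A) bechchengungoz is wrong: it uses assumed instead of inferred for evidentiality.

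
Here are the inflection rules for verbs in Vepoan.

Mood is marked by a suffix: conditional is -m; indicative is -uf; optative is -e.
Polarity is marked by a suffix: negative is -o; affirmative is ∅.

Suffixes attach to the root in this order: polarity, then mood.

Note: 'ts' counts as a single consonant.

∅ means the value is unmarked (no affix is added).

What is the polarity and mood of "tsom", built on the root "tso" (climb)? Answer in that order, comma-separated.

affirmative, conditional

Segment: tso-m.
polarity: ∅ → affirmative.
mood: -m → conditional.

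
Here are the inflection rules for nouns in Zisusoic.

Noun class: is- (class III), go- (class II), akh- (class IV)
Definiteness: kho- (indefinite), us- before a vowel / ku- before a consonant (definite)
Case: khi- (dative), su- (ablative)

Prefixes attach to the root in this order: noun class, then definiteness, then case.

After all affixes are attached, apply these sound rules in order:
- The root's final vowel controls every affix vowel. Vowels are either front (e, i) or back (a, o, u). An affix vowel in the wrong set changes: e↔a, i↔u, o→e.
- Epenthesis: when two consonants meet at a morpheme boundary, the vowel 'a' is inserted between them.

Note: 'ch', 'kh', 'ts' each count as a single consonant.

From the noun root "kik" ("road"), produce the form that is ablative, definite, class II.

Attach noun class class II go- → gokik.
Attach definiteness definite ku- (before consonant 'g') → kugokik.
Attach case ablative su- → sukugokik.
Apply vowel harmony: sukugokik → sikigekik.
Epenthesis: no change.

sikigekik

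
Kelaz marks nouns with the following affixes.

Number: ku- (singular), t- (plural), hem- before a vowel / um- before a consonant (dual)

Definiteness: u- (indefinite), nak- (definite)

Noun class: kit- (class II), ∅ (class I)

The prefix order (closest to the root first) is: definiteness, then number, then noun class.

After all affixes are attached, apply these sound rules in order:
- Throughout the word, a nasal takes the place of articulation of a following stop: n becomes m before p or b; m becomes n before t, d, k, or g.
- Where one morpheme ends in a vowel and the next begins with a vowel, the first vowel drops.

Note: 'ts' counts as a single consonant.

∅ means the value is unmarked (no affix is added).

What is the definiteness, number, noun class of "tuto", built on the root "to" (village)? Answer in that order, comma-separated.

Segment: t-u-to.
definiteness: u- → indefinite.
number: t- → plural.
noun class: ∅ → class I.

indefinite, plural, class I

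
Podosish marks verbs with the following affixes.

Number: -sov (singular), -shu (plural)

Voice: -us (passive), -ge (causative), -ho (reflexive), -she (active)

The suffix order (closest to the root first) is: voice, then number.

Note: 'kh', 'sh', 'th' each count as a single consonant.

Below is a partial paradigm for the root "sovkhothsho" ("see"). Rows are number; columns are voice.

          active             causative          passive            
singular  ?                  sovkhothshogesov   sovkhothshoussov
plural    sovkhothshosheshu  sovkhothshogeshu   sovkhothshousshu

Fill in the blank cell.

Attach voice active -she → sovkhothshoshe.
Attach number singular -sov → sovkhothshoshesov.

sovkhothshoshesov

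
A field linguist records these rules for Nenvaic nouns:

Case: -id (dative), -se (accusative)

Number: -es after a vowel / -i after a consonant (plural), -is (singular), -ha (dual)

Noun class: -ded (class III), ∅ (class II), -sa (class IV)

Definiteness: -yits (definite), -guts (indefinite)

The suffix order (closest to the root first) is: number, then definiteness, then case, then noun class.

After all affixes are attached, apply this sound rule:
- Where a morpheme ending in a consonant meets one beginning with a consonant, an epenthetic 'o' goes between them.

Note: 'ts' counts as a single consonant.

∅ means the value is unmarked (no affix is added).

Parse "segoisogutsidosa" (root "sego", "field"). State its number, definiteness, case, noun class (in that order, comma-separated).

Segment: sego-is-guts-id-sa.
number: -is → singular.
definiteness: -guts → indefinite.
case: -id → dative.
noun class: -sa → class IV.

singular, indefinite, dative, class IV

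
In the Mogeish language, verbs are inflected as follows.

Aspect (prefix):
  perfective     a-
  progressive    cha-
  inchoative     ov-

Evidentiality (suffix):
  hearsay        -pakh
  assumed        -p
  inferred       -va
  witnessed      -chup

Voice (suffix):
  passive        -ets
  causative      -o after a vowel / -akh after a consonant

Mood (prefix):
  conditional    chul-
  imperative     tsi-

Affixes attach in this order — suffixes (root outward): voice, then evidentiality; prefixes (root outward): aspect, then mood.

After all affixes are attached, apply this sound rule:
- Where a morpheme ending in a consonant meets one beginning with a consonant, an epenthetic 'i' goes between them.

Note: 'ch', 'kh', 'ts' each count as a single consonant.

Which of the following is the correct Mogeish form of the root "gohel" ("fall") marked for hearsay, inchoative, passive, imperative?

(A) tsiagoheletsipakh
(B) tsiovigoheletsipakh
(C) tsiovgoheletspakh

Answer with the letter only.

B

Attach voice passive -ets → gohelets.
Attach aspect inchoative ov- → ovgohelets.
Attach mood imperative tsi- → tsiovgohelets.
Attach evidentiality hearsay -pakh → tsiovgoheletspakh.
Apply epenthesis: tsiovgoheletspakh → tsiovigoheletsipakh.
So the correct form is tsiovigoheletsipakh, option (B).
(C) tsiovgoheletspakh is wrong: it fails to apply the sound rule(s).
(A) tsiagoheletsipakh is wrong: it uses perfective instead of inchoative for aspect.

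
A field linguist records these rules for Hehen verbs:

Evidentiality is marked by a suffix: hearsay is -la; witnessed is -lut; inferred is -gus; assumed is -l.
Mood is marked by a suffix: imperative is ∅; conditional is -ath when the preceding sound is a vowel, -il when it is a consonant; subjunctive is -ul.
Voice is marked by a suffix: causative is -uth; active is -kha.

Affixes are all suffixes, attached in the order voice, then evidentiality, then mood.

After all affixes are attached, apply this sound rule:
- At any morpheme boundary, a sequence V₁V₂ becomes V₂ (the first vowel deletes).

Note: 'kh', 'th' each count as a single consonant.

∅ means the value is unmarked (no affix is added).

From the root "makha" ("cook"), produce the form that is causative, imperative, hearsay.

Attach voice causative -uth → makhauth.
Attach evidentiality hearsay -la → makhauthla.
mood = imperative: zero marking, form stays makhauthla.
Apply vowel deletion: makhauthla → makhuthla.

makhuthla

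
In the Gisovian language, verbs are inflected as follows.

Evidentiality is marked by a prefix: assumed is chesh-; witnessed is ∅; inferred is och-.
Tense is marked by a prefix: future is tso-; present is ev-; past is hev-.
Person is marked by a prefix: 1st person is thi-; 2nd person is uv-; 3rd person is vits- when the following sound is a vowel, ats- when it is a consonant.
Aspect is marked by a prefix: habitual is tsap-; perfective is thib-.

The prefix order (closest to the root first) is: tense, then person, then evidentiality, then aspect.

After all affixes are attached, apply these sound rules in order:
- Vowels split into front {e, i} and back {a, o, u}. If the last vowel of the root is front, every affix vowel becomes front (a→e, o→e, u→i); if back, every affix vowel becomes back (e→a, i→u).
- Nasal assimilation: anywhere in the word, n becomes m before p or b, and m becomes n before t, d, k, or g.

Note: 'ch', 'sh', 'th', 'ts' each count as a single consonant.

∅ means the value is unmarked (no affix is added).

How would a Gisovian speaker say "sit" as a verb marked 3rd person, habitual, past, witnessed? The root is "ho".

tsapatshavho

Attach tense past hev- → hevho.
Attach person 3rd person ats- (before consonant 'h') → atshevho.
evidentiality = witnessed: zero marking, form stays atshevho.
Attach aspect habitual tsap- → tsapatshevho.
Apply vowel harmony: tsapatshevho → tsapatshavho.
Nasal assimilation: no change.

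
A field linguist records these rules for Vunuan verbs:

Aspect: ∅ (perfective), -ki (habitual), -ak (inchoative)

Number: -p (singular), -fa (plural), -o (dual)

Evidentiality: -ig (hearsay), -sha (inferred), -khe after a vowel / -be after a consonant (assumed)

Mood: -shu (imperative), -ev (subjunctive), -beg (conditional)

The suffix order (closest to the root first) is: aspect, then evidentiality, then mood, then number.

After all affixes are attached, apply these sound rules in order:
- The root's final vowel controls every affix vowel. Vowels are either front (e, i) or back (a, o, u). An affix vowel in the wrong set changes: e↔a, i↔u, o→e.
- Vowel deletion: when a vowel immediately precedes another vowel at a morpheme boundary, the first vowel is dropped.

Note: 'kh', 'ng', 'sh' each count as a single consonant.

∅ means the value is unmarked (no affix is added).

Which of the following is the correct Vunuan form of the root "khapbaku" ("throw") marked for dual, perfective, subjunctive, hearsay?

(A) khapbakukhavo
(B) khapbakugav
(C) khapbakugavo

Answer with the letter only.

aspect = perfective: zero marking, form stays khapbaku.
Attach evidentiality hearsay -ig → khapbakuig.
Attach mood subjunctive -ev → khapbakuigev.
Attach number dual -o → khapbakuigevo.
Apply vowel harmony: khapbakuigevo → khapbakuugavo.
Apply vowel deletion: khapbakuugavo → khapbakugavo.
So the correct form is khapbakugavo, option (C).
(A) khapbakukhavo is wrong: it uses assumed instead of hearsay for evidentiality.
(B) khapbakugav is wrong: it has the affixes in the wrong order.

C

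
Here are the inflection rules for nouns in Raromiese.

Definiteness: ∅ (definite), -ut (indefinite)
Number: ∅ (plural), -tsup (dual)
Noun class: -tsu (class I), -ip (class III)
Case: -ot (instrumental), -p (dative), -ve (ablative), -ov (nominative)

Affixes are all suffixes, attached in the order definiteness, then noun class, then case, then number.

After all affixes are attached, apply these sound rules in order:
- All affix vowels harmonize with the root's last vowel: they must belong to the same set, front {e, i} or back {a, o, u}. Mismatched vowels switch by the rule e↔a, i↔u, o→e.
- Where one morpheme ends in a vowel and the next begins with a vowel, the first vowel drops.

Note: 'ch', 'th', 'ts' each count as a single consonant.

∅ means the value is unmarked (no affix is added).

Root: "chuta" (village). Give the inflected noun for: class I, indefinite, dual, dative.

chututtsuptsup

Attach definiteness indefinite -ut → chutaut.
Attach noun class class I -tsu → chutauttsu.
Attach case dative -p → chutauttsup.
Attach number dual -tsup → chutauttsuptsup.
Vowel harmony: no change.
Apply vowel deletion: chutauttsuptsup → chututtsuptsup.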